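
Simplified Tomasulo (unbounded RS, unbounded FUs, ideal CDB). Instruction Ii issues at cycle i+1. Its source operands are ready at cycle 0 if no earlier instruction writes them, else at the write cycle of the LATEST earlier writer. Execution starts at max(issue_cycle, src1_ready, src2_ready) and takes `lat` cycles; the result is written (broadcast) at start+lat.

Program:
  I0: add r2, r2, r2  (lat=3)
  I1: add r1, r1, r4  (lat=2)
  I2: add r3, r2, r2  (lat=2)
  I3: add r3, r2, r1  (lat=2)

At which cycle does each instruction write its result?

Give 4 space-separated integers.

I0 add r2: issue@1 deps=(None,None) exec_start@1 write@4
I1 add r1: issue@2 deps=(None,None) exec_start@2 write@4
I2 add r3: issue@3 deps=(0,0) exec_start@4 write@6
I3 add r3: issue@4 deps=(0,1) exec_start@4 write@6

Answer: 4 4 6 6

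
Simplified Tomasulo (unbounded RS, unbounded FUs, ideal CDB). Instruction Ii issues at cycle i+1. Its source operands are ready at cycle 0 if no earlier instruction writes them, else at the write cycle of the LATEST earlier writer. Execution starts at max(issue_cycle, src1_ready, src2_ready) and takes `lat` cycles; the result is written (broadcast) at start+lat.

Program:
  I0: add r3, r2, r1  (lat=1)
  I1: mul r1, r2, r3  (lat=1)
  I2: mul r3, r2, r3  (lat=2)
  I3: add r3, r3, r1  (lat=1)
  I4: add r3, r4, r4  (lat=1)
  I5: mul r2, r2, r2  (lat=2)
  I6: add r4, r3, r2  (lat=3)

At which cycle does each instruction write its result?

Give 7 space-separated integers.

Answer: 2 3 5 6 6 8 11

Derivation:
I0 add r3: issue@1 deps=(None,None) exec_start@1 write@2
I1 mul r1: issue@2 deps=(None,0) exec_start@2 write@3
I2 mul r3: issue@3 deps=(None,0) exec_start@3 write@5
I3 add r3: issue@4 deps=(2,1) exec_start@5 write@6
I4 add r3: issue@5 deps=(None,None) exec_start@5 write@6
I5 mul r2: issue@6 deps=(None,None) exec_start@6 write@8
I6 add r4: issue@7 deps=(4,5) exec_start@8 write@11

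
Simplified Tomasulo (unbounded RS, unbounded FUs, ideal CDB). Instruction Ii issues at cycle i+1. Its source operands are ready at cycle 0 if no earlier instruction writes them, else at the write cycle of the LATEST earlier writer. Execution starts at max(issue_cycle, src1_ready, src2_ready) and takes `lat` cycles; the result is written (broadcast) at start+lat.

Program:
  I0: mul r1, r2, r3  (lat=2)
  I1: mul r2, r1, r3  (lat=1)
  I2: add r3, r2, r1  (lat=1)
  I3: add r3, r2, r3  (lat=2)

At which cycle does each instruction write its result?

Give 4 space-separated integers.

I0 mul r1: issue@1 deps=(None,None) exec_start@1 write@3
I1 mul r2: issue@2 deps=(0,None) exec_start@3 write@4
I2 add r3: issue@3 deps=(1,0) exec_start@4 write@5
I3 add r3: issue@4 deps=(1,2) exec_start@5 write@7

Answer: 3 4 5 7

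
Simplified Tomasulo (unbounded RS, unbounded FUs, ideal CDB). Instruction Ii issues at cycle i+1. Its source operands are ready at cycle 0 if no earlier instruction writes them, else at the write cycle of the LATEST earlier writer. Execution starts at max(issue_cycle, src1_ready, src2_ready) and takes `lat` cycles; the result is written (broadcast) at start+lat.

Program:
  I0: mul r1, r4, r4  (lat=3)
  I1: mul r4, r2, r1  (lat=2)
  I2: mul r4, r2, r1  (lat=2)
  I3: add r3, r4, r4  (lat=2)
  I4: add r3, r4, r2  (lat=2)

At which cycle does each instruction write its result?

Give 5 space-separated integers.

I0 mul r1: issue@1 deps=(None,None) exec_start@1 write@4
I1 mul r4: issue@2 deps=(None,0) exec_start@4 write@6
I2 mul r4: issue@3 deps=(None,0) exec_start@4 write@6
I3 add r3: issue@4 deps=(2,2) exec_start@6 write@8
I4 add r3: issue@5 deps=(2,None) exec_start@6 write@8

Answer: 4 6 6 8 8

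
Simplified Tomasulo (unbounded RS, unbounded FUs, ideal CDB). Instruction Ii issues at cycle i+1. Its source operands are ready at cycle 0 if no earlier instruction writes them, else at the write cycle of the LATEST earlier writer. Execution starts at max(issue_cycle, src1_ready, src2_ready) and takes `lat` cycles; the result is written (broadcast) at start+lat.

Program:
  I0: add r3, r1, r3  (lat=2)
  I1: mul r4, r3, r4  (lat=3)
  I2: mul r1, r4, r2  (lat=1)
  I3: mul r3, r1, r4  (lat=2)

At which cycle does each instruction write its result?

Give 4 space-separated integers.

Answer: 3 6 7 9

Derivation:
I0 add r3: issue@1 deps=(None,None) exec_start@1 write@3
I1 mul r4: issue@2 deps=(0,None) exec_start@3 write@6
I2 mul r1: issue@3 deps=(1,None) exec_start@6 write@7
I3 mul r3: issue@4 deps=(2,1) exec_start@7 write@9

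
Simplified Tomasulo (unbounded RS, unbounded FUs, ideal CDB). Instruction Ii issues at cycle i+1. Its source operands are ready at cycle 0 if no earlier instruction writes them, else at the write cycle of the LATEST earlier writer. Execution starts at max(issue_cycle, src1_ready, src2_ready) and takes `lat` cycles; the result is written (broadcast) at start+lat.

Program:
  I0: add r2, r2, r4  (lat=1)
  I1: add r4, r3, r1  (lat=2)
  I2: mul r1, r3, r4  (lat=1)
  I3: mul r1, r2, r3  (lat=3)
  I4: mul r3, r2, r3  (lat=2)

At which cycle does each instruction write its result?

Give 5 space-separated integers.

I0 add r2: issue@1 deps=(None,None) exec_start@1 write@2
I1 add r4: issue@2 deps=(None,None) exec_start@2 write@4
I2 mul r1: issue@3 deps=(None,1) exec_start@4 write@5
I3 mul r1: issue@4 deps=(0,None) exec_start@4 write@7
I4 mul r3: issue@5 deps=(0,None) exec_start@5 write@7

Answer: 2 4 5 7 7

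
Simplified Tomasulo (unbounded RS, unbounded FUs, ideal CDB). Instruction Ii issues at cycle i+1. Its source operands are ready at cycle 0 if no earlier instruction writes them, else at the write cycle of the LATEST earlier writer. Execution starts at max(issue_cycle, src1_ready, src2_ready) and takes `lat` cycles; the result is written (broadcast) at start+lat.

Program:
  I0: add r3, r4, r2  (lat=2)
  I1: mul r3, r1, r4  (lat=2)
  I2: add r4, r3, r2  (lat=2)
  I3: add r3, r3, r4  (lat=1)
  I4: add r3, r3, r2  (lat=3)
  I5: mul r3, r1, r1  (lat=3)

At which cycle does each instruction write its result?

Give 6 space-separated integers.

Answer: 3 4 6 7 10 9

Derivation:
I0 add r3: issue@1 deps=(None,None) exec_start@1 write@3
I1 mul r3: issue@2 deps=(None,None) exec_start@2 write@4
I2 add r4: issue@3 deps=(1,None) exec_start@4 write@6
I3 add r3: issue@4 deps=(1,2) exec_start@6 write@7
I4 add r3: issue@5 deps=(3,None) exec_start@7 write@10
I5 mul r3: issue@6 deps=(None,None) exec_start@6 write@9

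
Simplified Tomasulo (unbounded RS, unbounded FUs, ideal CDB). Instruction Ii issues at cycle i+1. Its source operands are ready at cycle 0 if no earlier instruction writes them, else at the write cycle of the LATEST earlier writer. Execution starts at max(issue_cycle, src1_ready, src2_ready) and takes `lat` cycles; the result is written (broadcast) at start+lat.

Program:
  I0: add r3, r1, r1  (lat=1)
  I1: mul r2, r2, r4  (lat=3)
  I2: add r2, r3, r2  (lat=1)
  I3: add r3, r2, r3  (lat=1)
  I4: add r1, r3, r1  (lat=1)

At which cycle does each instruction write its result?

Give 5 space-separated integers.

I0 add r3: issue@1 deps=(None,None) exec_start@1 write@2
I1 mul r2: issue@2 deps=(None,None) exec_start@2 write@5
I2 add r2: issue@3 deps=(0,1) exec_start@5 write@6
I3 add r3: issue@4 deps=(2,0) exec_start@6 write@7
I4 add r1: issue@5 deps=(3,None) exec_start@7 write@8

Answer: 2 5 6 7 8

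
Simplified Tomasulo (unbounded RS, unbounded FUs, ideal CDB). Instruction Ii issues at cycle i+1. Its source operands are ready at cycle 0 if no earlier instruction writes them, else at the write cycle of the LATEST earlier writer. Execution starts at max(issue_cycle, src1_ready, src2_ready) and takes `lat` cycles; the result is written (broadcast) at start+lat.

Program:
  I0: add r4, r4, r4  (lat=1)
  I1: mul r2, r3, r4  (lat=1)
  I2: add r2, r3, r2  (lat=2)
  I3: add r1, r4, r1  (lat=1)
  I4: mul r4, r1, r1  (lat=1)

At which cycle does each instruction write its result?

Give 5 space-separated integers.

I0 add r4: issue@1 deps=(None,None) exec_start@1 write@2
I1 mul r2: issue@2 deps=(None,0) exec_start@2 write@3
I2 add r2: issue@3 deps=(None,1) exec_start@3 write@5
I3 add r1: issue@4 deps=(0,None) exec_start@4 write@5
I4 mul r4: issue@5 deps=(3,3) exec_start@5 write@6

Answer: 2 3 5 5 6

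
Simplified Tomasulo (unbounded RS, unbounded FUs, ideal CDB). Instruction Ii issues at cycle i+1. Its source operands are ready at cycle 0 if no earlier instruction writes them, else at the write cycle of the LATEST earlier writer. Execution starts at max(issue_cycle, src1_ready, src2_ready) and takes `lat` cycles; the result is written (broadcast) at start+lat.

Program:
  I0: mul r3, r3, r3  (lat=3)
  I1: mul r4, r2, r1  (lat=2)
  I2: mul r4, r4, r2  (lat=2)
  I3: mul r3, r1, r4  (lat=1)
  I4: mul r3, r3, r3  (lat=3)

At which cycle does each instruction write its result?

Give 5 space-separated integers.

Answer: 4 4 6 7 10

Derivation:
I0 mul r3: issue@1 deps=(None,None) exec_start@1 write@4
I1 mul r4: issue@2 deps=(None,None) exec_start@2 write@4
I2 mul r4: issue@3 deps=(1,None) exec_start@4 write@6
I3 mul r3: issue@4 deps=(None,2) exec_start@6 write@7
I4 mul r3: issue@5 deps=(3,3) exec_start@7 write@10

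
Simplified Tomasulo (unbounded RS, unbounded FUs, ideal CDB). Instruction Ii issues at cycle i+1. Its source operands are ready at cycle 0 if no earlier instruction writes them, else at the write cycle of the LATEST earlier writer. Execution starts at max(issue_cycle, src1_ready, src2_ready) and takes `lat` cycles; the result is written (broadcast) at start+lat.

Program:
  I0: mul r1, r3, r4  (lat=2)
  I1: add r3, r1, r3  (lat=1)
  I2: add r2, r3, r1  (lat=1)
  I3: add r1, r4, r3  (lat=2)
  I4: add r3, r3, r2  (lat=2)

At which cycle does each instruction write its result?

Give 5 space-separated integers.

I0 mul r1: issue@1 deps=(None,None) exec_start@1 write@3
I1 add r3: issue@2 deps=(0,None) exec_start@3 write@4
I2 add r2: issue@3 deps=(1,0) exec_start@4 write@5
I3 add r1: issue@4 deps=(None,1) exec_start@4 write@6
I4 add r3: issue@5 deps=(1,2) exec_start@5 write@7

Answer: 3 4 5 6 7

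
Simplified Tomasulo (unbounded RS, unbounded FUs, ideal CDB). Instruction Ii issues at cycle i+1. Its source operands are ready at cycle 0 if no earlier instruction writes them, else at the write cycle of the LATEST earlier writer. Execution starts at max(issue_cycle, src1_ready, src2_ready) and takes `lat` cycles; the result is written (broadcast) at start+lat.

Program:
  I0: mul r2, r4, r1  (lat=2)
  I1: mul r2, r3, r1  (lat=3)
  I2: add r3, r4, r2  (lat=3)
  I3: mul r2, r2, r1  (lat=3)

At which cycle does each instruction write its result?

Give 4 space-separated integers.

I0 mul r2: issue@1 deps=(None,None) exec_start@1 write@3
I1 mul r2: issue@2 deps=(None,None) exec_start@2 write@5
I2 add r3: issue@3 deps=(None,1) exec_start@5 write@8
I3 mul r2: issue@4 deps=(1,None) exec_start@5 write@8

Answer: 3 5 8 8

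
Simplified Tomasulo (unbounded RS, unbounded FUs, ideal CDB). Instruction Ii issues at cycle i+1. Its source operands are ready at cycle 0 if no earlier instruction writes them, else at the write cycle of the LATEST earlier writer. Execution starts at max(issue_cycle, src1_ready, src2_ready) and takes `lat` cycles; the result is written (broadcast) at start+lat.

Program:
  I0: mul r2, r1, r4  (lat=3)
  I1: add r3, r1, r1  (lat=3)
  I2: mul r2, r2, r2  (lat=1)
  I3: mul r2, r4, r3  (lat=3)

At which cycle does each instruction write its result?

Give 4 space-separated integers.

Answer: 4 5 5 8

Derivation:
I0 mul r2: issue@1 deps=(None,None) exec_start@1 write@4
I1 add r3: issue@2 deps=(None,None) exec_start@2 write@5
I2 mul r2: issue@3 deps=(0,0) exec_start@4 write@5
I3 mul r2: issue@4 deps=(None,1) exec_start@5 write@8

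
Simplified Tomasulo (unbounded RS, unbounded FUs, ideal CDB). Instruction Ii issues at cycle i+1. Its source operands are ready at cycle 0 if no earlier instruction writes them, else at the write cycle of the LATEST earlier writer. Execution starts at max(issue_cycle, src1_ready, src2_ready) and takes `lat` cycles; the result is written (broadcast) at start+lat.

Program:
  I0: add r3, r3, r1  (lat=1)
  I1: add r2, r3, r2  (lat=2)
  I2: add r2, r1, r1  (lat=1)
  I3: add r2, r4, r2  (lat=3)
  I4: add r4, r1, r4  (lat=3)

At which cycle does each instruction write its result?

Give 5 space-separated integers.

Answer: 2 4 4 7 8

Derivation:
I0 add r3: issue@1 deps=(None,None) exec_start@1 write@2
I1 add r2: issue@2 deps=(0,None) exec_start@2 write@4
I2 add r2: issue@3 deps=(None,None) exec_start@3 write@4
I3 add r2: issue@4 deps=(None,2) exec_start@4 write@7
I4 add r4: issue@5 deps=(None,None) exec_start@5 write@8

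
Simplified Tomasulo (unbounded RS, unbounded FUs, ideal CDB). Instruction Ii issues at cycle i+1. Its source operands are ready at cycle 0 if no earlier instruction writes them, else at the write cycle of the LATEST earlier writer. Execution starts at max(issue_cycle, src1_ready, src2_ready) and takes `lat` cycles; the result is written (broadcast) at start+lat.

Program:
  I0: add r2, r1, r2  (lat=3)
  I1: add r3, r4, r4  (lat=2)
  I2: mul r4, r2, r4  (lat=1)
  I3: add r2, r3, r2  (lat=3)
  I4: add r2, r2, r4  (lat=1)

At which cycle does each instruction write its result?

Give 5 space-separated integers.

I0 add r2: issue@1 deps=(None,None) exec_start@1 write@4
I1 add r3: issue@2 deps=(None,None) exec_start@2 write@4
I2 mul r4: issue@3 deps=(0,None) exec_start@4 write@5
I3 add r2: issue@4 deps=(1,0) exec_start@4 write@7
I4 add r2: issue@5 deps=(3,2) exec_start@7 write@8

Answer: 4 4 5 7 8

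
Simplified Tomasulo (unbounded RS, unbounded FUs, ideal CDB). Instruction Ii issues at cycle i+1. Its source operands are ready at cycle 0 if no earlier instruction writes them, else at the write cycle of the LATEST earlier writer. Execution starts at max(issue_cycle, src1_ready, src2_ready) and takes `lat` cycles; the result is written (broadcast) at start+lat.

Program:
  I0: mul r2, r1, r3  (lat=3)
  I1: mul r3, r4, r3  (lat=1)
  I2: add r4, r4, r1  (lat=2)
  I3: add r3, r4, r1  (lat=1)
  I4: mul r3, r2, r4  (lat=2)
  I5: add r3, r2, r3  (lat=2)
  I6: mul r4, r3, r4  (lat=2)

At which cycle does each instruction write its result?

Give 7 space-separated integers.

I0 mul r2: issue@1 deps=(None,None) exec_start@1 write@4
I1 mul r3: issue@2 deps=(None,None) exec_start@2 write@3
I2 add r4: issue@3 deps=(None,None) exec_start@3 write@5
I3 add r3: issue@4 deps=(2,None) exec_start@5 write@6
I4 mul r3: issue@5 deps=(0,2) exec_start@5 write@7
I5 add r3: issue@6 deps=(0,4) exec_start@7 write@9
I6 mul r4: issue@7 deps=(5,2) exec_start@9 write@11

Answer: 4 3 5 6 7 9 11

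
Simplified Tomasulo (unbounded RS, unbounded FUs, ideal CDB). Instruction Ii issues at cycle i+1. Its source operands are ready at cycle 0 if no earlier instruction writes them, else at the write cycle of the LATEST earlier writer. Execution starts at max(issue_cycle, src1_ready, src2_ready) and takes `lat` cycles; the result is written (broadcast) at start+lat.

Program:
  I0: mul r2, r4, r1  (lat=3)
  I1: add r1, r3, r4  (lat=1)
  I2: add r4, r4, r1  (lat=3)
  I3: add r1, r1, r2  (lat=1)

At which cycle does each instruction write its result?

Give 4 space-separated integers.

Answer: 4 3 6 5

Derivation:
I0 mul r2: issue@1 deps=(None,None) exec_start@1 write@4
I1 add r1: issue@2 deps=(None,None) exec_start@2 write@3
I2 add r4: issue@3 deps=(None,1) exec_start@3 write@6
I3 add r1: issue@4 deps=(1,0) exec_start@4 write@5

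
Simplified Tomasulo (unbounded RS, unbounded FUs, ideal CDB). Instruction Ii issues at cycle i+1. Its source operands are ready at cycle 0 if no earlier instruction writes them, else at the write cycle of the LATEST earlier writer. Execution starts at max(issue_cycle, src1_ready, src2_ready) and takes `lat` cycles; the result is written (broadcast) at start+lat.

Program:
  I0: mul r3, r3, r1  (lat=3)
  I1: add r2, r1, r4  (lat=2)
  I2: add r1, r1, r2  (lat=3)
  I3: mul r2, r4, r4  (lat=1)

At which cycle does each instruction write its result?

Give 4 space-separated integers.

Answer: 4 4 7 5

Derivation:
I0 mul r3: issue@1 deps=(None,None) exec_start@1 write@4
I1 add r2: issue@2 deps=(None,None) exec_start@2 write@4
I2 add r1: issue@3 deps=(None,1) exec_start@4 write@7
I3 mul r2: issue@4 deps=(None,None) exec_start@4 write@5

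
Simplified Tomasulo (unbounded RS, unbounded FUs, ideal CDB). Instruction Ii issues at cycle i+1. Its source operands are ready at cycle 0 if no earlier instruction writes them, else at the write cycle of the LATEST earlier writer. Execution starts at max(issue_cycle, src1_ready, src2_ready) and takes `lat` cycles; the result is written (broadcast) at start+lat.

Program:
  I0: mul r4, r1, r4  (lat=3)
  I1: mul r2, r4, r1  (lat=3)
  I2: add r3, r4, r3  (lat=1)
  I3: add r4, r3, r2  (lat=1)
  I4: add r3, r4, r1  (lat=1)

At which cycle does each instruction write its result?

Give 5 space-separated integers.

Answer: 4 7 5 8 9

Derivation:
I0 mul r4: issue@1 deps=(None,None) exec_start@1 write@4
I1 mul r2: issue@2 deps=(0,None) exec_start@4 write@7
I2 add r3: issue@3 deps=(0,None) exec_start@4 write@5
I3 add r4: issue@4 deps=(2,1) exec_start@7 write@8
I4 add r3: issue@5 deps=(3,None) exec_start@8 write@9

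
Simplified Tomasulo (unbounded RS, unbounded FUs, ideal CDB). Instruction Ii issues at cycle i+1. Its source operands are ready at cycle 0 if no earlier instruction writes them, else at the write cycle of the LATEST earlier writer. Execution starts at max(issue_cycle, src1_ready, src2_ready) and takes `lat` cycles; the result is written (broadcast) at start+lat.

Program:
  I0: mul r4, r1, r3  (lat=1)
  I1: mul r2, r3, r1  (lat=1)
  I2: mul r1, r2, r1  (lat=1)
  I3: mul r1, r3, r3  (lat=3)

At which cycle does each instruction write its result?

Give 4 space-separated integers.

Answer: 2 3 4 7

Derivation:
I0 mul r4: issue@1 deps=(None,None) exec_start@1 write@2
I1 mul r2: issue@2 deps=(None,None) exec_start@2 write@3
I2 mul r1: issue@3 deps=(1,None) exec_start@3 write@4
I3 mul r1: issue@4 deps=(None,None) exec_start@4 write@7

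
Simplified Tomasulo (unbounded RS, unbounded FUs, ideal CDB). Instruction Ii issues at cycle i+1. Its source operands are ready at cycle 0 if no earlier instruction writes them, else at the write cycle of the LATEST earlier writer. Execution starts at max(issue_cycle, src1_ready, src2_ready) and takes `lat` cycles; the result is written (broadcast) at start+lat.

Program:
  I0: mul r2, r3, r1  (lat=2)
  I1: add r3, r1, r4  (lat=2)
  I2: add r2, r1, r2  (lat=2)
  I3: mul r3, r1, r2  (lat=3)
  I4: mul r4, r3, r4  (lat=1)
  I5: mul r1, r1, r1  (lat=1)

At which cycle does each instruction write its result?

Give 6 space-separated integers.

I0 mul r2: issue@1 deps=(None,None) exec_start@1 write@3
I1 add r3: issue@2 deps=(None,None) exec_start@2 write@4
I2 add r2: issue@3 deps=(None,0) exec_start@3 write@5
I3 mul r3: issue@4 deps=(None,2) exec_start@5 write@8
I4 mul r4: issue@5 deps=(3,None) exec_start@8 write@9
I5 mul r1: issue@6 deps=(None,None) exec_start@6 write@7

Answer: 3 4 5 8 9 7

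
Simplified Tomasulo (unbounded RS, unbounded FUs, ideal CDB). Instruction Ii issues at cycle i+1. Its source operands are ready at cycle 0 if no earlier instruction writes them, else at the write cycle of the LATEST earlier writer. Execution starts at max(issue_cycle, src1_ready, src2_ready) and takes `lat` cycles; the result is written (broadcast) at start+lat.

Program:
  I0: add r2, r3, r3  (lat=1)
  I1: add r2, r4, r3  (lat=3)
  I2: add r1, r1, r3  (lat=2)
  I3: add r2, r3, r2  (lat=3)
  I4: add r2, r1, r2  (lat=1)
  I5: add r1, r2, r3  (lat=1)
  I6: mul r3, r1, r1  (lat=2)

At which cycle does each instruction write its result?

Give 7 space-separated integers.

I0 add r2: issue@1 deps=(None,None) exec_start@1 write@2
I1 add r2: issue@2 deps=(None,None) exec_start@2 write@5
I2 add r1: issue@3 deps=(None,None) exec_start@3 write@5
I3 add r2: issue@4 deps=(None,1) exec_start@5 write@8
I4 add r2: issue@5 deps=(2,3) exec_start@8 write@9
I5 add r1: issue@6 deps=(4,None) exec_start@9 write@10
I6 mul r3: issue@7 deps=(5,5) exec_start@10 write@12

Answer: 2 5 5 8 9 10 12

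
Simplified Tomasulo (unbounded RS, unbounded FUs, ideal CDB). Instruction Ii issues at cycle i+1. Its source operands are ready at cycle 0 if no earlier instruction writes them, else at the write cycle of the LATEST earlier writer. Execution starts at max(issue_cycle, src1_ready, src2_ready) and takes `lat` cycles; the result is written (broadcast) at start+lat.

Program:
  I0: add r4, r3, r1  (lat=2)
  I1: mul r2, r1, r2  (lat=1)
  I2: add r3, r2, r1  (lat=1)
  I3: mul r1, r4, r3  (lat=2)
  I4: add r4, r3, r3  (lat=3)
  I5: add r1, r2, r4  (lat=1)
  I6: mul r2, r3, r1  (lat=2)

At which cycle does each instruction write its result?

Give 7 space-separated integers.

Answer: 3 3 4 6 8 9 11

Derivation:
I0 add r4: issue@1 deps=(None,None) exec_start@1 write@3
I1 mul r2: issue@2 deps=(None,None) exec_start@2 write@3
I2 add r3: issue@3 deps=(1,None) exec_start@3 write@4
I3 mul r1: issue@4 deps=(0,2) exec_start@4 write@6
I4 add r4: issue@5 deps=(2,2) exec_start@5 write@8
I5 add r1: issue@6 deps=(1,4) exec_start@8 write@9
I6 mul r2: issue@7 deps=(2,5) exec_start@9 write@11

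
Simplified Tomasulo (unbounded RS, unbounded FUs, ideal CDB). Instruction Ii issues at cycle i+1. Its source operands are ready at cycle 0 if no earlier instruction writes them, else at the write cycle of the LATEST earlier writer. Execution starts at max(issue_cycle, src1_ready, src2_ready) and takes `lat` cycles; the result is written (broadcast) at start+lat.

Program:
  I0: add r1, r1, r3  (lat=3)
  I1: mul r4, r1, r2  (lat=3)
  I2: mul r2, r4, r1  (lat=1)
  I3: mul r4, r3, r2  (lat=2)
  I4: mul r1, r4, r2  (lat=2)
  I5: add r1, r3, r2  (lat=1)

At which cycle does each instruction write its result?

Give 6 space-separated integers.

I0 add r1: issue@1 deps=(None,None) exec_start@1 write@4
I1 mul r4: issue@2 deps=(0,None) exec_start@4 write@7
I2 mul r2: issue@3 deps=(1,0) exec_start@7 write@8
I3 mul r4: issue@4 deps=(None,2) exec_start@8 write@10
I4 mul r1: issue@5 deps=(3,2) exec_start@10 write@12
I5 add r1: issue@6 deps=(None,2) exec_start@8 write@9

Answer: 4 7 8 10 12 9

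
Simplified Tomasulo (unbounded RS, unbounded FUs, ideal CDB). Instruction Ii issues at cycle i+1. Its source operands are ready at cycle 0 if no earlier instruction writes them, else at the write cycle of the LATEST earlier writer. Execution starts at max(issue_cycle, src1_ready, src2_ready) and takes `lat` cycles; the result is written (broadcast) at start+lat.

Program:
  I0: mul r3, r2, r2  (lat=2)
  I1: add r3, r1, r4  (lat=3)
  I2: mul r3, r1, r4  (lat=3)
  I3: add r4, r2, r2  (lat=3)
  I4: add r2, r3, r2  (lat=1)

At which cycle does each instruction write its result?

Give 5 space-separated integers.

I0 mul r3: issue@1 deps=(None,None) exec_start@1 write@3
I1 add r3: issue@2 deps=(None,None) exec_start@2 write@5
I2 mul r3: issue@3 deps=(None,None) exec_start@3 write@6
I3 add r4: issue@4 deps=(None,None) exec_start@4 write@7
I4 add r2: issue@5 deps=(2,None) exec_start@6 write@7

Answer: 3 5 6 7 7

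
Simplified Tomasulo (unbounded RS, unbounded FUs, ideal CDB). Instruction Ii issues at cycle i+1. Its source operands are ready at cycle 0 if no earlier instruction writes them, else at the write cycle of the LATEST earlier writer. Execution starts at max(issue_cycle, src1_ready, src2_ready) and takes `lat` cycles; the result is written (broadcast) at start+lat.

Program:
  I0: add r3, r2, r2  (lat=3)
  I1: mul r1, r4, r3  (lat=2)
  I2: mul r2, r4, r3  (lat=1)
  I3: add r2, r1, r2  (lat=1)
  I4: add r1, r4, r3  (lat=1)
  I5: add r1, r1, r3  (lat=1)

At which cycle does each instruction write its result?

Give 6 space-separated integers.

I0 add r3: issue@1 deps=(None,None) exec_start@1 write@4
I1 mul r1: issue@2 deps=(None,0) exec_start@4 write@6
I2 mul r2: issue@3 deps=(None,0) exec_start@4 write@5
I3 add r2: issue@4 deps=(1,2) exec_start@6 write@7
I4 add r1: issue@5 deps=(None,0) exec_start@5 write@6
I5 add r1: issue@6 deps=(4,0) exec_start@6 write@7

Answer: 4 6 5 7 6 7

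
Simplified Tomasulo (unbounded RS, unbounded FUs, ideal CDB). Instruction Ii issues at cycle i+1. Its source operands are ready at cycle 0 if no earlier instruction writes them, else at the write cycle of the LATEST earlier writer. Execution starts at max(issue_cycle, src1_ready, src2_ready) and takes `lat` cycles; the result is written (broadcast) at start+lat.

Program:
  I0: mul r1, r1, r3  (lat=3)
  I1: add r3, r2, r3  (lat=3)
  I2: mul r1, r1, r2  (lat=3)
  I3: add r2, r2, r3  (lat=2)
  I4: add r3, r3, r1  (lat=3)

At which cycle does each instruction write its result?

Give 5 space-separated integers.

Answer: 4 5 7 7 10

Derivation:
I0 mul r1: issue@1 deps=(None,None) exec_start@1 write@4
I1 add r3: issue@2 deps=(None,None) exec_start@2 write@5
I2 mul r1: issue@3 deps=(0,None) exec_start@4 write@7
I3 add r2: issue@4 deps=(None,1) exec_start@5 write@7
I4 add r3: issue@5 deps=(1,2) exec_start@7 write@10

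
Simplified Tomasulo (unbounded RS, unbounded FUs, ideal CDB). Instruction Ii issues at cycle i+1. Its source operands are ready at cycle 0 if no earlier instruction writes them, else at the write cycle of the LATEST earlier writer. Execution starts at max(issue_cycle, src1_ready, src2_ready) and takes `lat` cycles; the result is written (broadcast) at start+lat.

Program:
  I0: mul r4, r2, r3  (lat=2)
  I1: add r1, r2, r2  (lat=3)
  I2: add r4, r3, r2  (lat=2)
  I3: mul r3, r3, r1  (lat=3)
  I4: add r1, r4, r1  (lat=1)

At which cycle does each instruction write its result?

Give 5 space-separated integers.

Answer: 3 5 5 8 6

Derivation:
I0 mul r4: issue@1 deps=(None,None) exec_start@1 write@3
I1 add r1: issue@2 deps=(None,None) exec_start@2 write@5
I2 add r4: issue@3 deps=(None,None) exec_start@3 write@5
I3 mul r3: issue@4 deps=(None,1) exec_start@5 write@8
I4 add r1: issue@5 deps=(2,1) exec_start@5 write@6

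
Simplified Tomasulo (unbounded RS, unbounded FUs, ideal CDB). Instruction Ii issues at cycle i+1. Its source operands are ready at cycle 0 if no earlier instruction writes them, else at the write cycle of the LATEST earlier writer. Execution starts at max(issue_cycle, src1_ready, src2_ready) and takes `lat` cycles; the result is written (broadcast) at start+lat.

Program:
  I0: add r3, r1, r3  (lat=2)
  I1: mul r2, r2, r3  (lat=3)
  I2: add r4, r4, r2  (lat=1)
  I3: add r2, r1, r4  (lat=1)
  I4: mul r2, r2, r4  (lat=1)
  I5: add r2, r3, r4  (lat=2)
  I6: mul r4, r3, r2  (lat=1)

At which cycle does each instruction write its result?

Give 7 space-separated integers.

I0 add r3: issue@1 deps=(None,None) exec_start@1 write@3
I1 mul r2: issue@2 deps=(None,0) exec_start@3 write@6
I2 add r4: issue@3 deps=(None,1) exec_start@6 write@7
I3 add r2: issue@4 deps=(None,2) exec_start@7 write@8
I4 mul r2: issue@5 deps=(3,2) exec_start@8 write@9
I5 add r2: issue@6 deps=(0,2) exec_start@7 write@9
I6 mul r4: issue@7 deps=(0,5) exec_start@9 write@10

Answer: 3 6 7 8 9 9 10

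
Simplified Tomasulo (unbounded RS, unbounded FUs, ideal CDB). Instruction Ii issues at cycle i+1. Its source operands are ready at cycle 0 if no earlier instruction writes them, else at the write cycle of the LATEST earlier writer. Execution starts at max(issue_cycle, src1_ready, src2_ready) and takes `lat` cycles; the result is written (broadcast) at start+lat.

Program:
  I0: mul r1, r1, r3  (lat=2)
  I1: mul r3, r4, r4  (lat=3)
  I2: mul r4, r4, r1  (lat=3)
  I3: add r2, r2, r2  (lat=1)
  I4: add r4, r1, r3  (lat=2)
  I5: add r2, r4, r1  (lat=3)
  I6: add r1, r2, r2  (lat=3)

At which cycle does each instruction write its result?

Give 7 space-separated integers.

I0 mul r1: issue@1 deps=(None,None) exec_start@1 write@3
I1 mul r3: issue@2 deps=(None,None) exec_start@2 write@5
I2 mul r4: issue@3 deps=(None,0) exec_start@3 write@6
I3 add r2: issue@4 deps=(None,None) exec_start@4 write@5
I4 add r4: issue@5 deps=(0,1) exec_start@5 write@7
I5 add r2: issue@6 deps=(4,0) exec_start@7 write@10
I6 add r1: issue@7 deps=(5,5) exec_start@10 write@13

Answer: 3 5 6 5 7 10 13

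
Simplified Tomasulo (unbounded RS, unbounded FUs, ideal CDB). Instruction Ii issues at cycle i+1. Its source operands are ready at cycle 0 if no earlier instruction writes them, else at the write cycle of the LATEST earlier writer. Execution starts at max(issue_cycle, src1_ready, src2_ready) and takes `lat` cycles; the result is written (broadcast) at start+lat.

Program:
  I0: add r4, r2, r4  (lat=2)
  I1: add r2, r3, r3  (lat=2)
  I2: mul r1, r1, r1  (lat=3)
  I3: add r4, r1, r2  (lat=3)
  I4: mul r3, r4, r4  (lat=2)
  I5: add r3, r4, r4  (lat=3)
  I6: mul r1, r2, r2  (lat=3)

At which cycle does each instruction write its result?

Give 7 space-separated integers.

I0 add r4: issue@1 deps=(None,None) exec_start@1 write@3
I1 add r2: issue@2 deps=(None,None) exec_start@2 write@4
I2 mul r1: issue@3 deps=(None,None) exec_start@3 write@6
I3 add r4: issue@4 deps=(2,1) exec_start@6 write@9
I4 mul r3: issue@5 deps=(3,3) exec_start@9 write@11
I5 add r3: issue@6 deps=(3,3) exec_start@9 write@12
I6 mul r1: issue@7 deps=(1,1) exec_start@7 write@10

Answer: 3 4 6 9 11 12 10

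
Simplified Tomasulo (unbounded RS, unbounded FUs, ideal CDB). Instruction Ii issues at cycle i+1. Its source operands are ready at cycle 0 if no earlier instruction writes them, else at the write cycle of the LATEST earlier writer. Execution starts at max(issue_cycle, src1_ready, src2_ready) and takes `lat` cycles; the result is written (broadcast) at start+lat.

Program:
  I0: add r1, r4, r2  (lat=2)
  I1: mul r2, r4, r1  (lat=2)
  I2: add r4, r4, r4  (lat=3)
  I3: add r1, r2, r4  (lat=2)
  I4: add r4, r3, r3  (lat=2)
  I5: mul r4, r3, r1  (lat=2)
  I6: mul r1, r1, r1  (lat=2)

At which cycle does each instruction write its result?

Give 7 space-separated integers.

Answer: 3 5 6 8 7 10 10

Derivation:
I0 add r1: issue@1 deps=(None,None) exec_start@1 write@3
I1 mul r2: issue@2 deps=(None,0) exec_start@3 write@5
I2 add r4: issue@3 deps=(None,None) exec_start@3 write@6
I3 add r1: issue@4 deps=(1,2) exec_start@6 write@8
I4 add r4: issue@5 deps=(None,None) exec_start@5 write@7
I5 mul r4: issue@6 deps=(None,3) exec_start@8 write@10
I6 mul r1: issue@7 deps=(3,3) exec_start@8 write@10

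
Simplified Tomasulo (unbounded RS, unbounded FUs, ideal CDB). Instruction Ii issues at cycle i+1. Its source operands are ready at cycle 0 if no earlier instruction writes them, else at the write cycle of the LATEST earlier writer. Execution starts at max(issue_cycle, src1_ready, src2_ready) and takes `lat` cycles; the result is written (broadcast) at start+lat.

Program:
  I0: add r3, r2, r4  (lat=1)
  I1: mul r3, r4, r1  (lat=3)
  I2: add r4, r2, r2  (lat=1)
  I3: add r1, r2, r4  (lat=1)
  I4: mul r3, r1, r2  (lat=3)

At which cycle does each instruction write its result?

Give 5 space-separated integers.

I0 add r3: issue@1 deps=(None,None) exec_start@1 write@2
I1 mul r3: issue@2 deps=(None,None) exec_start@2 write@5
I2 add r4: issue@3 deps=(None,None) exec_start@3 write@4
I3 add r1: issue@4 deps=(None,2) exec_start@4 write@5
I4 mul r3: issue@5 deps=(3,None) exec_start@5 write@8

Answer: 2 5 4 5 8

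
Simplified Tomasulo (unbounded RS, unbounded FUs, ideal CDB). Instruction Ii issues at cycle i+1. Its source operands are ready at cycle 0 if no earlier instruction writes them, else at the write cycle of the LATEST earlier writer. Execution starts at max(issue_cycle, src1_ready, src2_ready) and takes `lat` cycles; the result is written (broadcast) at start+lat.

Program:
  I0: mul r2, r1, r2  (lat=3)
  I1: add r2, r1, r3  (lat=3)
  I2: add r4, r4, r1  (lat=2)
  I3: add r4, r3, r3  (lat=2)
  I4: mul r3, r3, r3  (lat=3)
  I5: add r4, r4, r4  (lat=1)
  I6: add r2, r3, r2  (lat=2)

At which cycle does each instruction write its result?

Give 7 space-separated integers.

Answer: 4 5 5 6 8 7 10

Derivation:
I0 mul r2: issue@1 deps=(None,None) exec_start@1 write@4
I1 add r2: issue@2 deps=(None,None) exec_start@2 write@5
I2 add r4: issue@3 deps=(None,None) exec_start@3 write@5
I3 add r4: issue@4 deps=(None,None) exec_start@4 write@6
I4 mul r3: issue@5 deps=(None,None) exec_start@5 write@8
I5 add r4: issue@6 deps=(3,3) exec_start@6 write@7
I6 add r2: issue@7 deps=(4,1) exec_start@8 write@10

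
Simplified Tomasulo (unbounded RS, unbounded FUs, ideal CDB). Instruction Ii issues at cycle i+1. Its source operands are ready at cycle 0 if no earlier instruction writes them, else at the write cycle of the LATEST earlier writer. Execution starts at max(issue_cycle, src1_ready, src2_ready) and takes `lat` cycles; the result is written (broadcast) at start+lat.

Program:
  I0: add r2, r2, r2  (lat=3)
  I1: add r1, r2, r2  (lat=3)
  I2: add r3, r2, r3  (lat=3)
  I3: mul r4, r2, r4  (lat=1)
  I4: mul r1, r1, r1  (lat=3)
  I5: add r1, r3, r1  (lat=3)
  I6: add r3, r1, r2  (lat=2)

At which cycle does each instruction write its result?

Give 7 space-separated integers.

Answer: 4 7 7 5 10 13 15

Derivation:
I0 add r2: issue@1 deps=(None,None) exec_start@1 write@4
I1 add r1: issue@2 deps=(0,0) exec_start@4 write@7
I2 add r3: issue@3 deps=(0,None) exec_start@4 write@7
I3 mul r4: issue@4 deps=(0,None) exec_start@4 write@5
I4 mul r1: issue@5 deps=(1,1) exec_start@7 write@10
I5 add r1: issue@6 deps=(2,4) exec_start@10 write@13
I6 add r3: issue@7 deps=(5,0) exec_start@13 write@15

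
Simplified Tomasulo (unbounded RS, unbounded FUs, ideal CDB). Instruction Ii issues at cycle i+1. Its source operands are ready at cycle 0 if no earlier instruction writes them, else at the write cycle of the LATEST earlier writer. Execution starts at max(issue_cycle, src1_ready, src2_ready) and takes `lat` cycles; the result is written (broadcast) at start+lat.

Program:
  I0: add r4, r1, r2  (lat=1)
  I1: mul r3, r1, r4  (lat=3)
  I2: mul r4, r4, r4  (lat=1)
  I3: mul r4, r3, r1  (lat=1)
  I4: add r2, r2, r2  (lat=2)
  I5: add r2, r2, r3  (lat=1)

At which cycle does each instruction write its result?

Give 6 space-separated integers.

Answer: 2 5 4 6 7 8

Derivation:
I0 add r4: issue@1 deps=(None,None) exec_start@1 write@2
I1 mul r3: issue@2 deps=(None,0) exec_start@2 write@5
I2 mul r4: issue@3 deps=(0,0) exec_start@3 write@4
I3 mul r4: issue@4 deps=(1,None) exec_start@5 write@6
I4 add r2: issue@5 deps=(None,None) exec_start@5 write@7
I5 add r2: issue@6 deps=(4,1) exec_start@7 write@8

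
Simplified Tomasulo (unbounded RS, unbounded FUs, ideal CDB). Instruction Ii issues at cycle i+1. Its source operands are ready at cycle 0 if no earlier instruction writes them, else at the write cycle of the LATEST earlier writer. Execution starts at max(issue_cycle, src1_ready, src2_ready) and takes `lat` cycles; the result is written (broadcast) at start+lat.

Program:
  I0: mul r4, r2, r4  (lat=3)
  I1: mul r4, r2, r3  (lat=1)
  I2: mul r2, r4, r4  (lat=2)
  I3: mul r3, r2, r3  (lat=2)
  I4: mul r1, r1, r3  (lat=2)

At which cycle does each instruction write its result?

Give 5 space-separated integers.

Answer: 4 3 5 7 9

Derivation:
I0 mul r4: issue@1 deps=(None,None) exec_start@1 write@4
I1 mul r4: issue@2 deps=(None,None) exec_start@2 write@3
I2 mul r2: issue@3 deps=(1,1) exec_start@3 write@5
I3 mul r3: issue@4 deps=(2,None) exec_start@5 write@7
I4 mul r1: issue@5 deps=(None,3) exec_start@7 write@9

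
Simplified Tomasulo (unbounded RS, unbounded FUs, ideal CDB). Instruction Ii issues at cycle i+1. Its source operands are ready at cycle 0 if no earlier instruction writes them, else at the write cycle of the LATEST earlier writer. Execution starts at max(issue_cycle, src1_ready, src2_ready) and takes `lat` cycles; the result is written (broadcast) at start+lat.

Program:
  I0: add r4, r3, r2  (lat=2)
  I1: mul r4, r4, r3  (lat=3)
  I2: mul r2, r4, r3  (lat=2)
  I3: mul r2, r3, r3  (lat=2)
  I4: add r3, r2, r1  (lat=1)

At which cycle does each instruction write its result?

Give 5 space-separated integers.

I0 add r4: issue@1 deps=(None,None) exec_start@1 write@3
I1 mul r4: issue@2 deps=(0,None) exec_start@3 write@6
I2 mul r2: issue@3 deps=(1,None) exec_start@6 write@8
I3 mul r2: issue@4 deps=(None,None) exec_start@4 write@6
I4 add r3: issue@5 deps=(3,None) exec_start@6 write@7

Answer: 3 6 8 6 7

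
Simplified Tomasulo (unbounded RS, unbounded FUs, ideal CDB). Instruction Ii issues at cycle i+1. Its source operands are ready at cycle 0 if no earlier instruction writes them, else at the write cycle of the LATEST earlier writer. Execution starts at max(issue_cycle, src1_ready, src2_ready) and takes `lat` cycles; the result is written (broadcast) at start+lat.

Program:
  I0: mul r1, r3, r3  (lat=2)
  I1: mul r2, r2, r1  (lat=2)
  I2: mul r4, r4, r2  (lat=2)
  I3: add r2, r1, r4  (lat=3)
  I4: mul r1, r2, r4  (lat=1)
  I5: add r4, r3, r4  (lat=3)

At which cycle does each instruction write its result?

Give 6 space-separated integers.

Answer: 3 5 7 10 11 10

Derivation:
I0 mul r1: issue@1 deps=(None,None) exec_start@1 write@3
I1 mul r2: issue@2 deps=(None,0) exec_start@3 write@5
I2 mul r4: issue@3 deps=(None,1) exec_start@5 write@7
I3 add r2: issue@4 deps=(0,2) exec_start@7 write@10
I4 mul r1: issue@5 deps=(3,2) exec_start@10 write@11
I5 add r4: issue@6 deps=(None,2) exec_start@7 write@10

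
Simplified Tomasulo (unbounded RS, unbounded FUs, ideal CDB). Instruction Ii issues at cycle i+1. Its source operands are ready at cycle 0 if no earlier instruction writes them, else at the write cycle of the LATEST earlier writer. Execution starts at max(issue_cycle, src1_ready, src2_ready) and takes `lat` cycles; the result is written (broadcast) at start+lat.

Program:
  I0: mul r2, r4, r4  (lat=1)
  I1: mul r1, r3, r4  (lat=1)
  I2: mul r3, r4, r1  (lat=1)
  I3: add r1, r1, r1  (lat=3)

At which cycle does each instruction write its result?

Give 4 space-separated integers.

Answer: 2 3 4 7

Derivation:
I0 mul r2: issue@1 deps=(None,None) exec_start@1 write@2
I1 mul r1: issue@2 deps=(None,None) exec_start@2 write@3
I2 mul r3: issue@3 deps=(None,1) exec_start@3 write@4
I3 add r1: issue@4 deps=(1,1) exec_start@4 write@7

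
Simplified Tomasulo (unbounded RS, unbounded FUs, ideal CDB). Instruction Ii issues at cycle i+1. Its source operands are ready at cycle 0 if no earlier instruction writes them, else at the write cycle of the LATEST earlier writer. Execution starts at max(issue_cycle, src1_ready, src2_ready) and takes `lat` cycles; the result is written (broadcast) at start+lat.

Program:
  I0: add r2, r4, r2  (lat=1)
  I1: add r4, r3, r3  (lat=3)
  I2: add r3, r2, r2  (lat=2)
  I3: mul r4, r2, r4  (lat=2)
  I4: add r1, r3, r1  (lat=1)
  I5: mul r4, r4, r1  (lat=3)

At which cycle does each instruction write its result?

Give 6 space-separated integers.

Answer: 2 5 5 7 6 10

Derivation:
I0 add r2: issue@1 deps=(None,None) exec_start@1 write@2
I1 add r4: issue@2 deps=(None,None) exec_start@2 write@5
I2 add r3: issue@3 deps=(0,0) exec_start@3 write@5
I3 mul r4: issue@4 deps=(0,1) exec_start@5 write@7
I4 add r1: issue@5 deps=(2,None) exec_start@5 write@6
I5 mul r4: issue@6 deps=(3,4) exec_start@7 write@10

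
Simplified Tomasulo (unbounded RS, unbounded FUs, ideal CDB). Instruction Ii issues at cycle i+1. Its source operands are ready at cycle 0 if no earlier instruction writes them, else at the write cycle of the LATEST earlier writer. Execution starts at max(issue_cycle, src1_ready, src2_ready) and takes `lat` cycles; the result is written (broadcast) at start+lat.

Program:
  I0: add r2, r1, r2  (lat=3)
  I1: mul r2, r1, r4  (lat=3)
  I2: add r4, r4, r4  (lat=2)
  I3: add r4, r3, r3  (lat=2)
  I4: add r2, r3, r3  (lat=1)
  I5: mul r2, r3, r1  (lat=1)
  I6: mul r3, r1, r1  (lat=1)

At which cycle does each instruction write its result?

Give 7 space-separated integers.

I0 add r2: issue@1 deps=(None,None) exec_start@1 write@4
I1 mul r2: issue@2 deps=(None,None) exec_start@2 write@5
I2 add r4: issue@3 deps=(None,None) exec_start@3 write@5
I3 add r4: issue@4 deps=(None,None) exec_start@4 write@6
I4 add r2: issue@5 deps=(None,None) exec_start@5 write@6
I5 mul r2: issue@6 deps=(None,None) exec_start@6 write@7
I6 mul r3: issue@7 deps=(None,None) exec_start@7 write@8

Answer: 4 5 5 6 6 7 8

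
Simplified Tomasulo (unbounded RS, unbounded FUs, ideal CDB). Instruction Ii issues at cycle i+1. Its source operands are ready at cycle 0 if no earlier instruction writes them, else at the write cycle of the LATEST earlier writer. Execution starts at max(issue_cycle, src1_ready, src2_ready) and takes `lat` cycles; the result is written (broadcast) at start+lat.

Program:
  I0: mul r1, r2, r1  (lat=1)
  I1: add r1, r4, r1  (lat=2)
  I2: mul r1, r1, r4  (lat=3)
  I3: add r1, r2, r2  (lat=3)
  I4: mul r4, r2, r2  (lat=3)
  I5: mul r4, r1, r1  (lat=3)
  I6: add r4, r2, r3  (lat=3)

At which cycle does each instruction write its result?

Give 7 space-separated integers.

I0 mul r1: issue@1 deps=(None,None) exec_start@1 write@2
I1 add r1: issue@2 deps=(None,0) exec_start@2 write@4
I2 mul r1: issue@3 deps=(1,None) exec_start@4 write@7
I3 add r1: issue@4 deps=(None,None) exec_start@4 write@7
I4 mul r4: issue@5 deps=(None,None) exec_start@5 write@8
I5 mul r4: issue@6 deps=(3,3) exec_start@7 write@10
I6 add r4: issue@7 deps=(None,None) exec_start@7 write@10

Answer: 2 4 7 7 8 10 10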